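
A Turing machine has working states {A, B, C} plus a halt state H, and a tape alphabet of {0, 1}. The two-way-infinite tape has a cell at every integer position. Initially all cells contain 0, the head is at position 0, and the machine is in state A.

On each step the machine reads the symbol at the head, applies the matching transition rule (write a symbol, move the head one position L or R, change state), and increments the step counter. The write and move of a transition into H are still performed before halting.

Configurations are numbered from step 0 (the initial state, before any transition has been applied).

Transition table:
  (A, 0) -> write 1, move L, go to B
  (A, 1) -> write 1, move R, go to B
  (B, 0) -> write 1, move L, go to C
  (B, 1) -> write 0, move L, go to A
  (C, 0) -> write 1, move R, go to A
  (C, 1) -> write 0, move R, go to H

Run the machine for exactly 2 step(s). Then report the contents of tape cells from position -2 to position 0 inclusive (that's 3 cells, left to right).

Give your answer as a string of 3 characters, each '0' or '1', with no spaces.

Answer: 011

Derivation:
Step 1: in state A at pos 0, read 0 -> (A,0)->write 1,move L,goto B. Now: state=B, head=-1, tape[-2..1]=0010 (head:  ^)
Step 2: in state B at pos -1, read 0 -> (B,0)->write 1,move L,goto C. Now: state=C, head=-2, tape[-3..1]=00110 (head:  ^)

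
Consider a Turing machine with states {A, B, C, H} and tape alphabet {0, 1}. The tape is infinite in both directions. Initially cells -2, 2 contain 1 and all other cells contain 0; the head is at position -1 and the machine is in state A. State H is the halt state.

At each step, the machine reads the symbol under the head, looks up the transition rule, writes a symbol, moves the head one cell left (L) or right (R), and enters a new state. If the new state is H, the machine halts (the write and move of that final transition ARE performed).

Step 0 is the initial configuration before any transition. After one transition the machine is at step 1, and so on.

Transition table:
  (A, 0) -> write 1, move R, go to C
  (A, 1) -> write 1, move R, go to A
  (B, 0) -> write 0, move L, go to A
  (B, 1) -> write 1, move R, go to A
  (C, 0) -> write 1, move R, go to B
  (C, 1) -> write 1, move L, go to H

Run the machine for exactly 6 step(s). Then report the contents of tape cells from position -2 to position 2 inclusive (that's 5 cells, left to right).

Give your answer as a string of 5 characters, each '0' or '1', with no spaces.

Step 1: in state A at pos -1, read 0 -> (A,0)->write 1,move R,goto C. Now: state=C, head=0, tape[-3..3]=0110010 (head:    ^)
Step 2: in state C at pos 0, read 0 -> (C,0)->write 1,move R,goto B. Now: state=B, head=1, tape[-3..3]=0111010 (head:     ^)
Step 3: in state B at pos 1, read 0 -> (B,0)->write 0,move L,goto A. Now: state=A, head=0, tape[-3..3]=0111010 (head:    ^)
Step 4: in state A at pos 0, read 1 -> (A,1)->write 1,move R,goto A. Now: state=A, head=1, tape[-3..3]=0111010 (head:     ^)
Step 5: in state A at pos 1, read 0 -> (A,0)->write 1,move R,goto C. Now: state=C, head=2, tape[-3..3]=0111110 (head:      ^)
Step 6: in state C at pos 2, read 1 -> (C,1)->write 1,move L,goto H. Now: state=H, head=1, tape[-3..3]=0111110 (head:     ^)

Answer: 11111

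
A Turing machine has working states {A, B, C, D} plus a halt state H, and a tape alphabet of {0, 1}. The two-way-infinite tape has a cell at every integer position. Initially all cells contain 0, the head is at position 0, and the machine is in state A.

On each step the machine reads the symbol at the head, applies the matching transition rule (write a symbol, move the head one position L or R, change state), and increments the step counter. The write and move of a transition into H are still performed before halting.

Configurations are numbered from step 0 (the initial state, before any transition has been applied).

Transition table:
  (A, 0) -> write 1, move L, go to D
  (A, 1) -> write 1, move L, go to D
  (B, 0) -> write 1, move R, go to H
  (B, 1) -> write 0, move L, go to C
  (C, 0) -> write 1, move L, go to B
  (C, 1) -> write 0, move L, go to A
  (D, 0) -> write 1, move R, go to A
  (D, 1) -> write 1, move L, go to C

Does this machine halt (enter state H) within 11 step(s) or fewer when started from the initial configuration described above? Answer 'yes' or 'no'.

Answer: yes

Derivation:
Step 1: in state A at pos 0, read 0 -> (A,0)->write 1,move L,goto D. Now: state=D, head=-1, tape[-2..1]=0010 (head:  ^)
Step 2: in state D at pos -1, read 0 -> (D,0)->write 1,move R,goto A. Now: state=A, head=0, tape[-2..1]=0110 (head:   ^)
Step 3: in state A at pos 0, read 1 -> (A,1)->write 1,move L,goto D. Now: state=D, head=-1, tape[-2..1]=0110 (head:  ^)
Step 4: in state D at pos -1, read 1 -> (D,1)->write 1,move L,goto C. Now: state=C, head=-2, tape[-3..1]=00110 (head:  ^)
Step 5: in state C at pos -2, read 0 -> (C,0)->write 1,move L,goto B. Now: state=B, head=-3, tape[-4..1]=001110 (head:  ^)
Step 6: in state B at pos -3, read 0 -> (B,0)->write 1,move R,goto H. Now: state=H, head=-2, tape[-4..1]=011110 (head:   ^)
State H reached at step 6; 6 <= 11 -> yes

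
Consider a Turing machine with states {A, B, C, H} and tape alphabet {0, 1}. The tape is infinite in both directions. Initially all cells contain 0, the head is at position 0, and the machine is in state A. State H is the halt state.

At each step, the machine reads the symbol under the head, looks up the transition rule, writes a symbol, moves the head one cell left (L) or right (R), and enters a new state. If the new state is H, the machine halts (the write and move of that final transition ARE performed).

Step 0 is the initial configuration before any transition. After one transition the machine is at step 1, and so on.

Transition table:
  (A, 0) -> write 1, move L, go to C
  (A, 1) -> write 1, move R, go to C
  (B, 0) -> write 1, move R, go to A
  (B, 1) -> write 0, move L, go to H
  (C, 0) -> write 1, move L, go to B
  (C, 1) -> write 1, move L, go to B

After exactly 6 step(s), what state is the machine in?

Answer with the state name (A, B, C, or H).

Answer: H

Derivation:
Step 1: in state A at pos 0, read 0 -> (A,0)->write 1,move L,goto C. Now: state=C, head=-1, tape[-2..1]=0010 (head:  ^)
Step 2: in state C at pos -1, read 0 -> (C,0)->write 1,move L,goto B. Now: state=B, head=-2, tape[-3..1]=00110 (head:  ^)
Step 3: in state B at pos -2, read 0 -> (B,0)->write 1,move R,goto A. Now: state=A, head=-1, tape[-3..1]=01110 (head:   ^)
Step 4: in state A at pos -1, read 1 -> (A,1)->write 1,move R,goto C. Now: state=C, head=0, tape[-3..1]=01110 (head:    ^)
Step 5: in state C at pos 0, read 1 -> (C,1)->write 1,move L,goto B. Now: state=B, head=-1, tape[-3..1]=01110 (head:   ^)
Step 6: in state B at pos -1, read 1 -> (B,1)->write 0,move L,goto H. Now: state=H, head=-2, tape[-3..1]=01010 (head:  ^)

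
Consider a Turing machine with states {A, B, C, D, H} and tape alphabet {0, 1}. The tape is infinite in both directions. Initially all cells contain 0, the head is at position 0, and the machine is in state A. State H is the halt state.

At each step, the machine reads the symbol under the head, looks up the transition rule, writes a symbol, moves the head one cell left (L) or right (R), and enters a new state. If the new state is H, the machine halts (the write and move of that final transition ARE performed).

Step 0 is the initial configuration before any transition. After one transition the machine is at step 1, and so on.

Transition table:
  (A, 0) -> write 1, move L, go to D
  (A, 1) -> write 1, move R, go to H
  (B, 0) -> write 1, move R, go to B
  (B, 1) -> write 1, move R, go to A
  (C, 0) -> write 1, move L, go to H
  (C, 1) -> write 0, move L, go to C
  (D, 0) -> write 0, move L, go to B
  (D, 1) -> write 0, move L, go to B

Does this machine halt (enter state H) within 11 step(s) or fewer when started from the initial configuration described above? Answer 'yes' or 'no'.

Answer: no

Derivation:
Step 1: in state A at pos 0, read 0 -> (A,0)->write 1,move L,goto D. Now: state=D, head=-1, tape[-2..1]=0010 (head:  ^)
Step 2: in state D at pos -1, read 0 -> (D,0)->write 0,move L,goto B. Now: state=B, head=-2, tape[-3..1]=00010 (head:  ^)
Step 3: in state B at pos -2, read 0 -> (B,0)->write 1,move R,goto B. Now: state=B, head=-1, tape[-3..1]=01010 (head:   ^)
Step 4: in state B at pos -1, read 0 -> (B,0)->write 1,move R,goto B. Now: state=B, head=0, tape[-3..1]=01110 (head:    ^)
Step 5: in state B at pos 0, read 1 -> (B,1)->write 1,move R,goto A. Now: state=A, head=1, tape[-3..2]=011100 (head:     ^)
Step 6: in state A at pos 1, read 0 -> (A,0)->write 1,move L,goto D. Now: state=D, head=0, tape[-3..2]=011110 (head:    ^)
Step 7: in state D at pos 0, read 1 -> (D,1)->write 0,move L,goto B. Now: state=B, head=-1, tape[-3..2]=011010 (head:   ^)
Step 8: in state B at pos -1, read 1 -> (B,1)->write 1,move R,goto A. Now: state=A, head=0, tape[-3..2]=011010 (head:    ^)
Step 9: in state A at pos 0, read 0 -> (A,0)->write 1,move L,goto D. Now: state=D, head=-1, tape[-3..2]=011110 (head:   ^)
Step 10: in state D at pos -1, read 1 -> (D,1)->write 0,move L,goto B. Now: state=B, head=-2, tape[-3..2]=010110 (head:  ^)
Step 11: in state B at pos -2, read 1 -> (B,1)->write 1,move R,goto A. Now: state=A, head=-1, tape[-3..2]=010110 (head:   ^)
After 11 step(s): state = A (not H) -> not halted within 11 -> no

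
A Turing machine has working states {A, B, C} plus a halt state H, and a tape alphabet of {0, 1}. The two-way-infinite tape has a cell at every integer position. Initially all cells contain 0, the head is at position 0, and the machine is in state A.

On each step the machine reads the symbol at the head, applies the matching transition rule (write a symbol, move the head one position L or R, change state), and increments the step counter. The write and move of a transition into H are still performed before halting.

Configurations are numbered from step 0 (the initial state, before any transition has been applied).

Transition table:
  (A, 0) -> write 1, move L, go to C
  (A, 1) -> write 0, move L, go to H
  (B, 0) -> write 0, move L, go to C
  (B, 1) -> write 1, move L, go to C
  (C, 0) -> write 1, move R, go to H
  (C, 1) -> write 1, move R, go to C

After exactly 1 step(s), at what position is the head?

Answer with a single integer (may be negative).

Answer: -1

Derivation:
Step 1: in state A at pos 0, read 0 -> (A,0)->write 1,move L,goto C. Now: state=C, head=-1, tape[-2..1]=0010 (head:  ^)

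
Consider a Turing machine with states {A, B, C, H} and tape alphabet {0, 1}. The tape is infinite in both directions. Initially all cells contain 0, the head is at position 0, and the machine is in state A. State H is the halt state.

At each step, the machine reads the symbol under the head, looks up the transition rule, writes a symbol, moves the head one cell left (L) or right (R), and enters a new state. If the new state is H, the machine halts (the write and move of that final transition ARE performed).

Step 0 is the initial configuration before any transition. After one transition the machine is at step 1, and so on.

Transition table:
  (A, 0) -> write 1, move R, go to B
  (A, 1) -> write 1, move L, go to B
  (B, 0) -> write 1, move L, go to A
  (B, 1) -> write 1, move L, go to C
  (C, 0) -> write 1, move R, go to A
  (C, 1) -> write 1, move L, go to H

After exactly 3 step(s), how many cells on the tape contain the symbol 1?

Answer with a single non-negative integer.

Answer: 2

Derivation:
Step 1: in state A at pos 0, read 0 -> (A,0)->write 1,move R,goto B. Now: state=B, head=1, tape[-1..2]=0100 (head:   ^)
Step 2: in state B at pos 1, read 0 -> (B,0)->write 1,move L,goto A. Now: state=A, head=0, tape[-1..2]=0110 (head:  ^)
Step 3: in state A at pos 0, read 1 -> (A,1)->write 1,move L,goto B. Now: state=B, head=-1, tape[-2..2]=00110 (head:  ^)
Cells containing 1 after step 3: {0, 1} -> 2 cell(s)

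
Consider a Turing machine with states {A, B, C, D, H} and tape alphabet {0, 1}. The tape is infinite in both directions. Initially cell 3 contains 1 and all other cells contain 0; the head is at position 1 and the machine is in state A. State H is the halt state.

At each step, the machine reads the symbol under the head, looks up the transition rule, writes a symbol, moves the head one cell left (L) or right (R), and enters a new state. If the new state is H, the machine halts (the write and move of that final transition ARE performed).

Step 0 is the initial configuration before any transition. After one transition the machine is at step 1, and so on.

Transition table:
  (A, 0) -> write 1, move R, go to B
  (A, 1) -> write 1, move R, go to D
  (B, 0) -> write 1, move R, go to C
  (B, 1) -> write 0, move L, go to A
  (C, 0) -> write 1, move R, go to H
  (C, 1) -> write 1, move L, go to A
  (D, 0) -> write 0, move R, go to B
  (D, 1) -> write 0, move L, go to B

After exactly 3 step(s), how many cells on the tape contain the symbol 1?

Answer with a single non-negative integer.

Step 1: in state A at pos 1, read 0 -> (A,0)->write 1,move R,goto B. Now: state=B, head=2, tape[0..4]=01010 (head:   ^)
Step 2: in state B at pos 2, read 0 -> (B,0)->write 1,move R,goto C. Now: state=C, head=3, tape[0..4]=01110 (head:    ^)
Step 3: in state C at pos 3, read 1 -> (C,1)->write 1,move L,goto A. Now: state=A, head=2, tape[0..4]=01110 (head:   ^)
Cells containing 1 after step 3: {1, 2, 3} -> 3 cell(s)

Answer: 3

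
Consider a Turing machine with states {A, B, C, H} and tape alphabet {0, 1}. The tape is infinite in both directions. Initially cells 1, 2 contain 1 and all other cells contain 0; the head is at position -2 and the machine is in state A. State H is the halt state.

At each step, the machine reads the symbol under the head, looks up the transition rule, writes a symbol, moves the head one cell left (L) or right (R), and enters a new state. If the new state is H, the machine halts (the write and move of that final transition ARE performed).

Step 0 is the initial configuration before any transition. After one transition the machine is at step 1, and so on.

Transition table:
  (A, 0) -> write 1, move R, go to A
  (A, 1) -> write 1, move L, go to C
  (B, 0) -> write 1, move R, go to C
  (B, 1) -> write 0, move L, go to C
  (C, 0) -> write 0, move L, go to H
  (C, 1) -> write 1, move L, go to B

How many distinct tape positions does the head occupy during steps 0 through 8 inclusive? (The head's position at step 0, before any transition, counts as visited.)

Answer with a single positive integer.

Answer: 5

Derivation:
Step 1: in state A at pos -2, read 0 -> (A,0)->write 1,move R,goto A. Now: state=A, head=-1, tape[-3..3]=0100110 (head:   ^)
Step 2: in state A at pos -1, read 0 -> (A,0)->write 1,move R,goto A. Now: state=A, head=0, tape[-3..3]=0110110 (head:    ^)
Step 3: in state A at pos 0, read 0 -> (A,0)->write 1,move R,goto A. Now: state=A, head=1, tape[-3..3]=0111110 (head:     ^)
Step 4: in state A at pos 1, read 1 -> (A,1)->write 1,move L,goto C. Now: state=C, head=0, tape[-3..3]=0111110 (head:    ^)
Step 5: in state C at pos 0, read 1 -> (C,1)->write 1,move L,goto B. Now: state=B, head=-1, tape[-3..3]=0111110 (head:   ^)
Step 6: in state B at pos -1, read 1 -> (B,1)->write 0,move L,goto C. Now: state=C, head=-2, tape[-3..3]=0101110 (head:  ^)
Step 7: in state C at pos -2, read 1 -> (C,1)->write 1,move L,goto B. Now: state=B, head=-3, tape[-4..3]=00101110 (head:  ^)
Step 8: in state B at pos -3, read 0 -> (B,0)->write 1,move R,goto C. Now: state=C, head=-2, tape[-4..3]=01101110 (head:   ^)
Head positions at steps 0..8: starting at -2, distinct positions visited = {-3, -2, -1, 0, 1} -> 5 position(s)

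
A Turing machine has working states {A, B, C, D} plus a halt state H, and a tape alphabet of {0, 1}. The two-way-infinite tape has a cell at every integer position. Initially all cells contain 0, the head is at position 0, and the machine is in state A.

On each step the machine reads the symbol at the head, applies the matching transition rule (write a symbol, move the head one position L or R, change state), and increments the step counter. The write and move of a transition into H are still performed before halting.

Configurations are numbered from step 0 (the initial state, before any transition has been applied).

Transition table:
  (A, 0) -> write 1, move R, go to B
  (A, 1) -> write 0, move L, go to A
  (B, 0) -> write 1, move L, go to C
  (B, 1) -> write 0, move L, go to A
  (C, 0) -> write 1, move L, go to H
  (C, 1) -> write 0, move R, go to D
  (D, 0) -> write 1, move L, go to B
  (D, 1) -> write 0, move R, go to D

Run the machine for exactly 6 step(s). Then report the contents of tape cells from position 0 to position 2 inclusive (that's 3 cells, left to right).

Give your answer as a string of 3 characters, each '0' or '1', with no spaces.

Step 1: in state A at pos 0, read 0 -> (A,0)->write 1,move R,goto B. Now: state=B, head=1, tape[-1..2]=0100 (head:   ^)
Step 2: in state B at pos 1, read 0 -> (B,0)->write 1,move L,goto C. Now: state=C, head=0, tape[-1..2]=0110 (head:  ^)
Step 3: in state C at pos 0, read 1 -> (C,1)->write 0,move R,goto D. Now: state=D, head=1, tape[-1..2]=0010 (head:   ^)
Step 4: in state D at pos 1, read 1 -> (D,1)->write 0,move R,goto D. Now: state=D, head=2, tape[-1..3]=00000 (head:    ^)
Step 5: in state D at pos 2, read 0 -> (D,0)->write 1,move L,goto B. Now: state=B, head=1, tape[-1..3]=00010 (head:   ^)
Step 6: in state B at pos 1, read 0 -> (B,0)->write 1,move L,goto C. Now: state=C, head=0, tape[-1..3]=00110 (head:  ^)

Answer: 011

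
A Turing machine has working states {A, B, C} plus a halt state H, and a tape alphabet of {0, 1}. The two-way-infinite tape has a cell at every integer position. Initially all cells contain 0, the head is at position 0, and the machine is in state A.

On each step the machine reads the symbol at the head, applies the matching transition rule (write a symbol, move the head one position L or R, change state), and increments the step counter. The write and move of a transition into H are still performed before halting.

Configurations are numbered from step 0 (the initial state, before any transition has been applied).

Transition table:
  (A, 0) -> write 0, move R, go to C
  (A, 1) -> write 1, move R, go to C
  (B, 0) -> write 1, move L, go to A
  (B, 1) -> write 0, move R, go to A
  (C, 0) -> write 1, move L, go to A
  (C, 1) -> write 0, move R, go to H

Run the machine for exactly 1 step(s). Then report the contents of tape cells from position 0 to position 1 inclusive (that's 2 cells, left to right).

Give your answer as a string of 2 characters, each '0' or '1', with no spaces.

Answer: 00

Derivation:
Step 1: in state A at pos 0, read 0 -> (A,0)->write 0,move R,goto C. Now: state=C, head=1, tape[-1..2]=0000 (head:   ^)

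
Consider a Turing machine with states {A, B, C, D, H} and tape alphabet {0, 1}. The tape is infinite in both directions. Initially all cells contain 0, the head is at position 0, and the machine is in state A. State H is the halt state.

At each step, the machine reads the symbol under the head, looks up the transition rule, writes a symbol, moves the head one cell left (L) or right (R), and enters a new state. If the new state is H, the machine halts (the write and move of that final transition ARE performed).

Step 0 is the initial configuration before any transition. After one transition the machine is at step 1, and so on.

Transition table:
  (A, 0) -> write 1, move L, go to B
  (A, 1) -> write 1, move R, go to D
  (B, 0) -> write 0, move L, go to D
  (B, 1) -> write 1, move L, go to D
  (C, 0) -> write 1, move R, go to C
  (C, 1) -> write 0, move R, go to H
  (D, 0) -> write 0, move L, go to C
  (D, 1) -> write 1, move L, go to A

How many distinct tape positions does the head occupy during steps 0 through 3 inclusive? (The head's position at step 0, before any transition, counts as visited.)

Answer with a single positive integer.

Answer: 4

Derivation:
Step 1: in state A at pos 0, read 0 -> (A,0)->write 1,move L,goto B. Now: state=B, head=-1, tape[-2..1]=0010 (head:  ^)
Step 2: in state B at pos -1, read 0 -> (B,0)->write 0,move L,goto D. Now: state=D, head=-2, tape[-3..1]=00010 (head:  ^)
Step 3: in state D at pos -2, read 0 -> (D,0)->write 0,move L,goto C. Now: state=C, head=-3, tape[-4..1]=000010 (head:  ^)
Head positions at steps 0..3: starting at 0, distinct positions visited = {-3, -2, -1, 0} -> 4 position(s)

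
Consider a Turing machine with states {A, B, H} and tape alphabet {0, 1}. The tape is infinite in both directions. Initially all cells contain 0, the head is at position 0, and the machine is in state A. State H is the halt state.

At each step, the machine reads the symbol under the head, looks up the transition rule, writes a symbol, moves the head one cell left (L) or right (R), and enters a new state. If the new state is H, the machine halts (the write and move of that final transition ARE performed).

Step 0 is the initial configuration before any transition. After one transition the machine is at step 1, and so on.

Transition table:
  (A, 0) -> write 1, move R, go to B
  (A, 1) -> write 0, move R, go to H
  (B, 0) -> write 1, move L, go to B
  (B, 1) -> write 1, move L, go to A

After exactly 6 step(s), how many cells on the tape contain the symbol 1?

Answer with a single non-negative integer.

Step 1: in state A at pos 0, read 0 -> (A,0)->write 1,move R,goto B. Now: state=B, head=1, tape[-1..2]=0100 (head:   ^)
Step 2: in state B at pos 1, read 0 -> (B,0)->write 1,move L,goto B. Now: state=B, head=0, tape[-1..2]=0110 (head:  ^)
Step 3: in state B at pos 0, read 1 -> (B,1)->write 1,move L,goto A. Now: state=A, head=-1, tape[-2..2]=00110 (head:  ^)
Step 4: in state A at pos -1, read 0 -> (A,0)->write 1,move R,goto B. Now: state=B, head=0, tape[-2..2]=01110 (head:   ^)
Step 5: in state B at pos 0, read 1 -> (B,1)->write 1,move L,goto A. Now: state=A, head=-1, tape[-2..2]=01110 (head:  ^)
Step 6: in state A at pos -1, read 1 -> (A,1)->write 0,move R,goto H. Now: state=H, head=0, tape[-2..2]=00110 (head:   ^)
Cells containing 1 after step 6: {0, 1} -> 2 cell(s)

Answer: 2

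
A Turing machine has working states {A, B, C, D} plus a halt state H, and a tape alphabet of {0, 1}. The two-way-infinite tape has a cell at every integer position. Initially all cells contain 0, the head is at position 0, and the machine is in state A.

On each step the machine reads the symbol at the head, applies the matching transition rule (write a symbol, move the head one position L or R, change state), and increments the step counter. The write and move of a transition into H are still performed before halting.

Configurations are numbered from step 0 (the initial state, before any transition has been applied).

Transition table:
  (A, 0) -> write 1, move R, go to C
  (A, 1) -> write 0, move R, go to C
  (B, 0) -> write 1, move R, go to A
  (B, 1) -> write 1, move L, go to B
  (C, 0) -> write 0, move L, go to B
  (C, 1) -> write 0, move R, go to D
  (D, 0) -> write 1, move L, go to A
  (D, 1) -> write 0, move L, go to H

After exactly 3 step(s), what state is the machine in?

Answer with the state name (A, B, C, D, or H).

Answer: B

Derivation:
Step 1: in state A at pos 0, read 0 -> (A,0)->write 1,move R,goto C. Now: state=C, head=1, tape[-1..2]=0100 (head:   ^)
Step 2: in state C at pos 1, read 0 -> (C,0)->write 0,move L,goto B. Now: state=B, head=0, tape[-1..2]=0100 (head:  ^)
Step 3: in state B at pos 0, read 1 -> (B,1)->write 1,move L,goto B. Now: state=B, head=-1, tape[-2..2]=00100 (head:  ^)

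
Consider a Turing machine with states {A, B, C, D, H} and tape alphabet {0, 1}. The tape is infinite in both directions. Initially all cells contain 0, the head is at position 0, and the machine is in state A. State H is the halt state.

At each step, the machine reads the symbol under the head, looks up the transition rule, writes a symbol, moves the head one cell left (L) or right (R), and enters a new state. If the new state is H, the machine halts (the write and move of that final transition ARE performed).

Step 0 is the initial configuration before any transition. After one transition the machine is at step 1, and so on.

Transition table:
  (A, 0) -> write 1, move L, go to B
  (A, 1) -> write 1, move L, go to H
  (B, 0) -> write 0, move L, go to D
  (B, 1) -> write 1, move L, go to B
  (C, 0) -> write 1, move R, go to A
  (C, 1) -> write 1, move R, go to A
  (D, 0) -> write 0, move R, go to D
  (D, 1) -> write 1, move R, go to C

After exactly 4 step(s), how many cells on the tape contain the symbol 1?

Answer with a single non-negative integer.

Step 1: in state A at pos 0, read 0 -> (A,0)->write 1,move L,goto B. Now: state=B, head=-1, tape[-2..1]=0010 (head:  ^)
Step 2: in state B at pos -1, read 0 -> (B,0)->write 0,move L,goto D. Now: state=D, head=-2, tape[-3..1]=00010 (head:  ^)
Step 3: in state D at pos -2, read 0 -> (D,0)->write 0,move R,goto D. Now: state=D, head=-1, tape[-3..1]=00010 (head:   ^)
Step 4: in state D at pos -1, read 0 -> (D,0)->write 0,move R,goto D. Now: state=D, head=0, tape[-3..1]=00010 (head:    ^)
Cells containing 1 after step 4: {0} -> 1 cell(s)

Answer: 1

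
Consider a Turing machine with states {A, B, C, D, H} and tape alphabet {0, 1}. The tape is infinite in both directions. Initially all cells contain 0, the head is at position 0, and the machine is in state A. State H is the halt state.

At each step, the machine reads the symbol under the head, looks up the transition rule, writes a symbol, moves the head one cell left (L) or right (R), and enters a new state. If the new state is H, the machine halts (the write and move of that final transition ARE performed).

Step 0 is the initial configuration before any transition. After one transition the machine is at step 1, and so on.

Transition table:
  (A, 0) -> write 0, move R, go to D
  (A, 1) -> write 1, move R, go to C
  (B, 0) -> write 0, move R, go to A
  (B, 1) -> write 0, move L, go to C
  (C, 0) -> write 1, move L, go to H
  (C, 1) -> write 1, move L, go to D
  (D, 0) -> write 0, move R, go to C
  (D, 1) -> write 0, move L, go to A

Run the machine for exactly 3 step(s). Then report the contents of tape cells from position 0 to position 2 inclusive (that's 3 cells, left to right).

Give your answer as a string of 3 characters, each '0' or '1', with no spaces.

Step 1: in state A at pos 0, read 0 -> (A,0)->write 0,move R,goto D. Now: state=D, head=1, tape[-1..2]=0000 (head:   ^)
Step 2: in state D at pos 1, read 0 -> (D,0)->write 0,move R,goto C. Now: state=C, head=2, tape[-1..3]=00000 (head:    ^)
Step 3: in state C at pos 2, read 0 -> (C,0)->write 1,move L,goto H. Now: state=H, head=1, tape[-1..3]=00010 (head:   ^)

Answer: 001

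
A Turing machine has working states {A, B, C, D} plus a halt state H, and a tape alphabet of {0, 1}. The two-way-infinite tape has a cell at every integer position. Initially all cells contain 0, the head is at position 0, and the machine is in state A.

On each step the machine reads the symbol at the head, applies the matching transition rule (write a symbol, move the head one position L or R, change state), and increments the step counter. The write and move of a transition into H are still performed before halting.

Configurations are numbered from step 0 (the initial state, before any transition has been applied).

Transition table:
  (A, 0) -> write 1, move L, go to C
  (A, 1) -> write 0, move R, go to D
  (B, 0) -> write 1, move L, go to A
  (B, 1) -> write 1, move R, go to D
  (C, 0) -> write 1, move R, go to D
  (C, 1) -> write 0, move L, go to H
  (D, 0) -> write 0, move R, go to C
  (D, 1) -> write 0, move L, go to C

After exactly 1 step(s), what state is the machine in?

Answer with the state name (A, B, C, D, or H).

Step 1: in state A at pos 0, read 0 -> (A,0)->write 1,move L,goto C. Now: state=C, head=-1, tape[-2..1]=0010 (head:  ^)

Answer: C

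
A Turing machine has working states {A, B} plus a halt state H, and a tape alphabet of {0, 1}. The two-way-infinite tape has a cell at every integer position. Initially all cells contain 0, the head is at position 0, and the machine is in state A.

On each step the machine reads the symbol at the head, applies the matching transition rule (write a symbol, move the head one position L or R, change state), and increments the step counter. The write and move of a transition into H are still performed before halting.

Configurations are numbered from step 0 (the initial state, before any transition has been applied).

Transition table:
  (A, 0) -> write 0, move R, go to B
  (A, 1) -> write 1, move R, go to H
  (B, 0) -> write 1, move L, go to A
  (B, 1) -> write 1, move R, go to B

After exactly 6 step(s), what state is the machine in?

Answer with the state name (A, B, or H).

Step 1: in state A at pos 0, read 0 -> (A,0)->write 0,move R,goto B. Now: state=B, head=1, tape[-1..2]=0000 (head:   ^)
Step 2: in state B at pos 1, read 0 -> (B,0)->write 1,move L,goto A. Now: state=A, head=0, tape[-1..2]=0010 (head:  ^)
Step 3: in state A at pos 0, read 0 -> (A,0)->write 0,move R,goto B. Now: state=B, head=1, tape[-1..2]=0010 (head:   ^)
Step 4: in state B at pos 1, read 1 -> (B,1)->write 1,move R,goto B. Now: state=B, head=2, tape[-1..3]=00100 (head:    ^)
Step 5: in state B at pos 2, read 0 -> (B,0)->write 1,move L,goto A. Now: state=A, head=1, tape[-1..3]=00110 (head:   ^)
Step 6: in state A at pos 1, read 1 -> (A,1)->write 1,move R,goto H. Now: state=H, head=2, tape[-1..3]=00110 (head:    ^)

Answer: H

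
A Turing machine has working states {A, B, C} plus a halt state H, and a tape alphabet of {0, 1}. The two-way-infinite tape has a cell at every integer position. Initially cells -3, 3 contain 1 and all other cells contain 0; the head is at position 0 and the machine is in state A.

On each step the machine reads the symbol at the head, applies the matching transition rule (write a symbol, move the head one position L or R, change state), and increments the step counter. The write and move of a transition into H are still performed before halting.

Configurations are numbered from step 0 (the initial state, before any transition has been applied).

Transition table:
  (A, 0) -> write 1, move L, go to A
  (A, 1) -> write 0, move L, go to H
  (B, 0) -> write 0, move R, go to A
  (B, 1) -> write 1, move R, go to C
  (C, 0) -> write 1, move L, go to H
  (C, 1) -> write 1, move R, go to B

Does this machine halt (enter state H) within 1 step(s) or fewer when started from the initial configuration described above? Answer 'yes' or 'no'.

Answer: no

Derivation:
Step 1: in state A at pos 0, read 0 -> (A,0)->write 1,move L,goto A. Now: state=A, head=-1, tape[-4..4]=010010010 (head:    ^)
After 1 step(s): state = A (not H) -> not halted within 1 -> no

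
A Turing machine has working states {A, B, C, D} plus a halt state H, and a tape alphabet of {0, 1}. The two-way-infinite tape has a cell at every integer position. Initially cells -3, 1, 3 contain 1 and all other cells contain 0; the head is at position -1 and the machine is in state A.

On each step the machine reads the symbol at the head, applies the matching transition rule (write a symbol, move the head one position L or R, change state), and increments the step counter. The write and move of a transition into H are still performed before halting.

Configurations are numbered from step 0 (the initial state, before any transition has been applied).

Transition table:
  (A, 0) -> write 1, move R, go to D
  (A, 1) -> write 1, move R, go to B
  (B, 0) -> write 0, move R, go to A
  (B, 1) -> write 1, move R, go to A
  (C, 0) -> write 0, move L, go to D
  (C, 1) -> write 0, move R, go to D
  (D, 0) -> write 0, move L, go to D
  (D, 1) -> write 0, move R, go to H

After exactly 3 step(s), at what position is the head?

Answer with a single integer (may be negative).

Step 1: in state A at pos -1, read 0 -> (A,0)->write 1,move R,goto D. Now: state=D, head=0, tape[-4..4]=010101010 (head:     ^)
Step 2: in state D at pos 0, read 0 -> (D,0)->write 0,move L,goto D. Now: state=D, head=-1, tape[-4..4]=010101010 (head:    ^)
Step 3: in state D at pos -1, read 1 -> (D,1)->write 0,move R,goto H. Now: state=H, head=0, tape[-4..4]=010001010 (head:     ^)

Answer: 0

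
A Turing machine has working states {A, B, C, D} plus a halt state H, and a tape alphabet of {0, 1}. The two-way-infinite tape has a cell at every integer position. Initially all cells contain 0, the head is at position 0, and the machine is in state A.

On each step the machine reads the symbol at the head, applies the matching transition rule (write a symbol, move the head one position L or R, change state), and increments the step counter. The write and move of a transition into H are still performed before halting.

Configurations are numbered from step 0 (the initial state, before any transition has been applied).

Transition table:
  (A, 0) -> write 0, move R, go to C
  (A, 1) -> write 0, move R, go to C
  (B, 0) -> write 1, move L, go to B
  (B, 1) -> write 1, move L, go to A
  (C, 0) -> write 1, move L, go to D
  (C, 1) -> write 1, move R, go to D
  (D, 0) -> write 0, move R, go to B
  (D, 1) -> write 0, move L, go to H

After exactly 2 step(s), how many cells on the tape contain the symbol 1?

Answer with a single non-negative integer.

Step 1: in state A at pos 0, read 0 -> (A,0)->write 0,move R,goto C. Now: state=C, head=1, tape[-1..2]=0000 (head:   ^)
Step 2: in state C at pos 1, read 0 -> (C,0)->write 1,move L,goto D. Now: state=D, head=0, tape[-1..2]=0010 (head:  ^)
Cells containing 1 after step 2: {1} -> 1 cell(s)

Answer: 1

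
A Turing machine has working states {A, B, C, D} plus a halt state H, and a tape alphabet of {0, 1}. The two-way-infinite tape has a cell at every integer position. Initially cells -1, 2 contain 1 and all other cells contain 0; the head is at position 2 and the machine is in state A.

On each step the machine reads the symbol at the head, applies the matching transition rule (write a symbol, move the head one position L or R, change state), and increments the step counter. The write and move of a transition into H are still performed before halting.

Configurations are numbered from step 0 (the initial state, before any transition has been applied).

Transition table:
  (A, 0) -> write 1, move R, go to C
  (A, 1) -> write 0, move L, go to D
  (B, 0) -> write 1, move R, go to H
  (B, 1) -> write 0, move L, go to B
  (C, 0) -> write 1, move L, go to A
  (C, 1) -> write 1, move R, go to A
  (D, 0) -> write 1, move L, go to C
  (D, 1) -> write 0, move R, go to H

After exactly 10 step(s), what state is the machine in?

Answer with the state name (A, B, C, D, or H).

Step 1: in state A at pos 2, read 1 -> (A,1)->write 0,move L,goto D. Now: state=D, head=1, tape[-2..3]=010000 (head:    ^)
Step 2: in state D at pos 1, read 0 -> (D,0)->write 1,move L,goto C. Now: state=C, head=0, tape[-2..3]=010100 (head:   ^)
Step 3: in state C at pos 0, read 0 -> (C,0)->write 1,move L,goto A. Now: state=A, head=-1, tape[-2..3]=011100 (head:  ^)
Step 4: in state A at pos -1, read 1 -> (A,1)->write 0,move L,goto D. Now: state=D, head=-2, tape[-3..3]=0001100 (head:  ^)
Step 5: in state D at pos -2, read 0 -> (D,0)->write 1,move L,goto C. Now: state=C, head=-3, tape[-4..3]=00101100 (head:  ^)
Step 6: in state C at pos -3, read 0 -> (C,0)->write 1,move L,goto A. Now: state=A, head=-4, tape[-5..3]=001101100 (head:  ^)
Step 7: in state A at pos -4, read 0 -> (A,0)->write 1,move R,goto C. Now: state=C, head=-3, tape[-5..3]=011101100 (head:   ^)
Step 8: in state C at pos -3, read 1 -> (C,1)->write 1,move R,goto A. Now: state=A, head=-2, tape[-5..3]=011101100 (head:    ^)
Step 9: in state A at pos -2, read 1 -> (A,1)->write 0,move L,goto D. Now: state=D, head=-3, tape[-5..3]=011001100 (head:   ^)
Step 10: in state D at pos -3, read 1 -> (D,1)->write 0,move R,goto H. Now: state=H, head=-2, tape[-5..3]=010001100 (head:    ^)

Answer: H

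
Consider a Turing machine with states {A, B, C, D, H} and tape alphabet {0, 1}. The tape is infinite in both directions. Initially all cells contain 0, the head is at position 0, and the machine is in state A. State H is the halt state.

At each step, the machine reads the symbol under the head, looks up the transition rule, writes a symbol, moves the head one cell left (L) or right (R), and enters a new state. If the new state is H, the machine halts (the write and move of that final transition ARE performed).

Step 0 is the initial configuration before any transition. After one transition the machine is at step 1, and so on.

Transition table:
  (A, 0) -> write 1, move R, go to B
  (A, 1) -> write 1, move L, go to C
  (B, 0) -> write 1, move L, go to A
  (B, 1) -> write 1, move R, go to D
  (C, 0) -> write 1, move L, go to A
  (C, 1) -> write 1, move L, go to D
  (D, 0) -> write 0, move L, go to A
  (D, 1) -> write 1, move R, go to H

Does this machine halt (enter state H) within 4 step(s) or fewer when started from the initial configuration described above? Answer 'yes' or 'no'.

Answer: no

Derivation:
Step 1: in state A at pos 0, read 0 -> (A,0)->write 1,move R,goto B. Now: state=B, head=1, tape[-1..2]=0100 (head:   ^)
Step 2: in state B at pos 1, read 0 -> (B,0)->write 1,move L,goto A. Now: state=A, head=0, tape[-1..2]=0110 (head:  ^)
Step 3: in state A at pos 0, read 1 -> (A,1)->write 1,move L,goto C. Now: state=C, head=-1, tape[-2..2]=00110 (head:  ^)
Step 4: in state C at pos -1, read 0 -> (C,0)->write 1,move L,goto A. Now: state=A, head=-2, tape[-3..2]=001110 (head:  ^)
After 4 step(s): state = A (not H) -> not halted within 4 -> no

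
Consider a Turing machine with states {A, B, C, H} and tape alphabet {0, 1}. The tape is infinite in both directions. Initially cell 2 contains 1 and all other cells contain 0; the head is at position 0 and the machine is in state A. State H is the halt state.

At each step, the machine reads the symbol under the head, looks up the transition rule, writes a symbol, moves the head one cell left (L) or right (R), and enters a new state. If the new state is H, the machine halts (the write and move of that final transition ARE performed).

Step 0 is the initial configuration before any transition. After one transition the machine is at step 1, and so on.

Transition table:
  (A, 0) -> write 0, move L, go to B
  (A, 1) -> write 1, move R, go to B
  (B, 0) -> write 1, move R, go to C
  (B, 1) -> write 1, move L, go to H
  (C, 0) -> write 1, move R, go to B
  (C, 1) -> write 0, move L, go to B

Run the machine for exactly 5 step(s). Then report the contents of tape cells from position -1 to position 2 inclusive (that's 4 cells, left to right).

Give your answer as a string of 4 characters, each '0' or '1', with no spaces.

Answer: 1110

Derivation:
Step 1: in state A at pos 0, read 0 -> (A,0)->write 0,move L,goto B. Now: state=B, head=-1, tape[-2..3]=000010 (head:  ^)
Step 2: in state B at pos -1, read 0 -> (B,0)->write 1,move R,goto C. Now: state=C, head=0, tape[-2..3]=010010 (head:   ^)
Step 3: in state C at pos 0, read 0 -> (C,0)->write 1,move R,goto B. Now: state=B, head=1, tape[-2..3]=011010 (head:    ^)
Step 4: in state B at pos 1, read 0 -> (B,0)->write 1,move R,goto C. Now: state=C, head=2, tape[-2..3]=011110 (head:     ^)
Step 5: in state C at pos 2, read 1 -> (C,1)->write 0,move L,goto B. Now: state=B, head=1, tape[-2..3]=011100 (head:    ^)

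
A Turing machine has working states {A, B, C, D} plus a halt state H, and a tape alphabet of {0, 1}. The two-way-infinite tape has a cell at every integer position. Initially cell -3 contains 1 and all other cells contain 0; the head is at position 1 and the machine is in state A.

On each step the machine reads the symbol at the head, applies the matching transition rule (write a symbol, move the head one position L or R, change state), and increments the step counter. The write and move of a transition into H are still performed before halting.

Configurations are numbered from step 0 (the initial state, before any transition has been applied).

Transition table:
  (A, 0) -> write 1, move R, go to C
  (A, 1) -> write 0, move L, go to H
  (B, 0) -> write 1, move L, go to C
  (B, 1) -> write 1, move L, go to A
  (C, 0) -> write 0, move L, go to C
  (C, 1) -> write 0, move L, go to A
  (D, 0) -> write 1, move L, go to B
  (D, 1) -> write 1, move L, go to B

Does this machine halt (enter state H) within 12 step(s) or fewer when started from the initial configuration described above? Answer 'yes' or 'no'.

Step 1: in state A at pos 1, read 0 -> (A,0)->write 1,move R,goto C. Now: state=C, head=2, tape[-4..3]=01000100 (head:       ^)
Step 2: in state C at pos 2, read 0 -> (C,0)->write 0,move L,goto C. Now: state=C, head=1, tape[-4..3]=01000100 (head:      ^)
Step 3: in state C at pos 1, read 1 -> (C,1)->write 0,move L,goto A. Now: state=A, head=0, tape[-4..3]=01000000 (head:     ^)
Step 4: in state A at pos 0, read 0 -> (A,0)->write 1,move R,goto C. Now: state=C, head=1, tape[-4..3]=01001000 (head:      ^)
Step 5: in state C at pos 1, read 0 -> (C,0)->write 0,move L,goto C. Now: state=C, head=0, tape[-4..3]=01001000 (head:     ^)
Step 6: in state C at pos 0, read 1 -> (C,1)->write 0,move L,goto A. Now: state=A, head=-1, tape[-4..3]=01000000 (head:    ^)
Step 7: in state A at pos -1, read 0 -> (A,0)->write 1,move R,goto C. Now: state=C, head=0, tape[-4..3]=01010000 (head:     ^)
Step 8: in state C at pos 0, read 0 -> (C,0)->write 0,move L,goto C. Now: state=C, head=-1, tape[-4..3]=01010000 (head:    ^)
Step 9: in state C at pos -1, read 1 -> (C,1)->write 0,move L,goto A. Now: state=A, head=-2, tape[-4..3]=01000000 (head:   ^)
Step 10: in state A at pos -2, read 0 -> (A,0)->write 1,move R,goto C. Now: state=C, head=-1, tape[-4..3]=01100000 (head:    ^)
Step 11: in state C at pos -1, read 0 -> (C,0)->write 0,move L,goto C. Now: state=C, head=-2, tape[-4..3]=01100000 (head:   ^)
Step 12: in state C at pos -2, read 1 -> (C,1)->write 0,move L,goto A. Now: state=A, head=-3, tape[-4..3]=01000000 (head:  ^)
After 12 step(s): state = A (not H) -> not halted within 12 -> no

Answer: no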